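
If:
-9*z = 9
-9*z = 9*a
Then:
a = 1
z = -1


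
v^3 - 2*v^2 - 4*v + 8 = (v - 2)^2*(v + 2)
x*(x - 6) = x^2 - 6*x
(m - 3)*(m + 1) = m^2 - 2*m - 3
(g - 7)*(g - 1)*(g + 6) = g^3 - 2*g^2 - 41*g + 42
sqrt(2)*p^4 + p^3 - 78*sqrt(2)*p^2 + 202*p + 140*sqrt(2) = (p - 5*sqrt(2))*(p - 2*sqrt(2))*(p + 7*sqrt(2))*(sqrt(2)*p + 1)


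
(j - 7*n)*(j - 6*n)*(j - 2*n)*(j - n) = j^4 - 16*j^3*n + 83*j^2*n^2 - 152*j*n^3 + 84*n^4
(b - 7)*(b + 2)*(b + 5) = b^3 - 39*b - 70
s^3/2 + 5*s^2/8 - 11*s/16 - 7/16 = (s/2 + 1/4)*(s - 1)*(s + 7/4)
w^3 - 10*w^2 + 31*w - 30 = (w - 5)*(w - 3)*(w - 2)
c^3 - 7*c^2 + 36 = (c - 6)*(c - 3)*(c + 2)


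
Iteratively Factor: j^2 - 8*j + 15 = (j - 5)*(j - 3)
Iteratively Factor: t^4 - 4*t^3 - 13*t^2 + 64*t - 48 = (t - 4)*(t^3 - 13*t + 12) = (t - 4)*(t - 3)*(t^2 + 3*t - 4) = (t - 4)*(t - 3)*(t + 4)*(t - 1)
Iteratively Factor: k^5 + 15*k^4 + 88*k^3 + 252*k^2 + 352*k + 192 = (k + 3)*(k^4 + 12*k^3 + 52*k^2 + 96*k + 64) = (k + 2)*(k + 3)*(k^3 + 10*k^2 + 32*k + 32) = (k + 2)^2*(k + 3)*(k^2 + 8*k + 16) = (k + 2)^2*(k + 3)*(k + 4)*(k + 4)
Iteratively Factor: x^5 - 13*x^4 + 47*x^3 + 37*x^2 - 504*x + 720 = (x - 5)*(x^4 - 8*x^3 + 7*x^2 + 72*x - 144) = (x - 5)*(x - 4)*(x^3 - 4*x^2 - 9*x + 36) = (x - 5)*(x - 4)^2*(x^2 - 9) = (x - 5)*(x - 4)^2*(x - 3)*(x + 3)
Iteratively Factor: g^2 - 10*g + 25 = (g - 5)*(g - 5)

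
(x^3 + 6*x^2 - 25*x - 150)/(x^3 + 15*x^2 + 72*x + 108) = (x^2 - 25)/(x^2 + 9*x + 18)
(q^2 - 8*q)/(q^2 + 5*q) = (q - 8)/(q + 5)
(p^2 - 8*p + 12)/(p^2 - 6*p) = (p - 2)/p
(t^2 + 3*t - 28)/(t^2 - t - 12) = (t + 7)/(t + 3)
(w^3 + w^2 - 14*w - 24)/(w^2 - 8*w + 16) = (w^2 + 5*w + 6)/(w - 4)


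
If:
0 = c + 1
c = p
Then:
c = -1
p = -1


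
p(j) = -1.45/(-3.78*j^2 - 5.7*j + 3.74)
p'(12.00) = -0.00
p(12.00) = 0.00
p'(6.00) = -0.00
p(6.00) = 0.01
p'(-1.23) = 0.21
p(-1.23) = -0.29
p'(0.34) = -6.44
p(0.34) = -1.06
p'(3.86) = -0.01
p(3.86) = 0.02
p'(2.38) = -0.04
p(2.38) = 0.05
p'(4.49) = -0.01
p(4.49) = 0.01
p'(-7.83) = 0.00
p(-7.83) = 0.01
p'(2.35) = -0.04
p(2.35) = 0.05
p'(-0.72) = -0.01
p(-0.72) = -0.25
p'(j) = -1.45*(7.56*j + 5.7)/(-3.78*j^2 - 5.7*j + 3.74)^2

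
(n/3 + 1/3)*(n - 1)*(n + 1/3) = n^3/3 + n^2/9 - n/3 - 1/9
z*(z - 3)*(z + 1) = z^3 - 2*z^2 - 3*z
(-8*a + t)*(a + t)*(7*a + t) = -56*a^3 - 57*a^2*t + t^3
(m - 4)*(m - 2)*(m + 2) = m^3 - 4*m^2 - 4*m + 16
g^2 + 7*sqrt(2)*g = g*(g + 7*sqrt(2))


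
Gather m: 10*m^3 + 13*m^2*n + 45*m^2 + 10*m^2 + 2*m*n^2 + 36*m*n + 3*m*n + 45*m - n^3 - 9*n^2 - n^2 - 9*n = 10*m^3 + m^2*(13*n + 55) + m*(2*n^2 + 39*n + 45) - n^3 - 10*n^2 - 9*n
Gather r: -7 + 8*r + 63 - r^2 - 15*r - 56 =-r^2 - 7*r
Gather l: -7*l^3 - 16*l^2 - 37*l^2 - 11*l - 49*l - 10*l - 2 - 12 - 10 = -7*l^3 - 53*l^2 - 70*l - 24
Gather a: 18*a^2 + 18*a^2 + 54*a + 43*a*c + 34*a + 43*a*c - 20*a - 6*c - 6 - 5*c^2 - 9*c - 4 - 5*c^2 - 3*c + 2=36*a^2 + a*(86*c + 68) - 10*c^2 - 18*c - 8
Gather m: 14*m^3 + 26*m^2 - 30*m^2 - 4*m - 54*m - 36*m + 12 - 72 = 14*m^3 - 4*m^2 - 94*m - 60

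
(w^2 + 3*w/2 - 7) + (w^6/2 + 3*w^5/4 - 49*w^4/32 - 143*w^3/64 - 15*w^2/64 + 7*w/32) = w^6/2 + 3*w^5/4 - 49*w^4/32 - 143*w^3/64 + 49*w^2/64 + 55*w/32 - 7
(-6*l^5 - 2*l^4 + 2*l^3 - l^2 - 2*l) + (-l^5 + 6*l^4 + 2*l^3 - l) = -7*l^5 + 4*l^4 + 4*l^3 - l^2 - 3*l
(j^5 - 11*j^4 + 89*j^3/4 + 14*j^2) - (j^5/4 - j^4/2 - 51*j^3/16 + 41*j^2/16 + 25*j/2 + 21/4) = 3*j^5/4 - 21*j^4/2 + 407*j^3/16 + 183*j^2/16 - 25*j/2 - 21/4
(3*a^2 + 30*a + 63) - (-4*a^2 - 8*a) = 7*a^2 + 38*a + 63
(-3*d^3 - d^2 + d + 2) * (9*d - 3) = -27*d^4 + 12*d^2 + 15*d - 6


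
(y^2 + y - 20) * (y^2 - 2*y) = y^4 - y^3 - 22*y^2 + 40*y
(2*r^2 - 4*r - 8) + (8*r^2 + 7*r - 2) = 10*r^2 + 3*r - 10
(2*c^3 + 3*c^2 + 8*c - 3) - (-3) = 2*c^3 + 3*c^2 + 8*c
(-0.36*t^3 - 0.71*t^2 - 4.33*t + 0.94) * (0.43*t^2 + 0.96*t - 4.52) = -0.1548*t^5 - 0.6509*t^4 - 0.9163*t^3 - 0.5434*t^2 + 20.474*t - 4.2488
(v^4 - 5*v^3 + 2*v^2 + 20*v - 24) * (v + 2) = v^5 - 3*v^4 - 8*v^3 + 24*v^2 + 16*v - 48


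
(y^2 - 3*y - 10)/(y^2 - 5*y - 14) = (y - 5)/(y - 7)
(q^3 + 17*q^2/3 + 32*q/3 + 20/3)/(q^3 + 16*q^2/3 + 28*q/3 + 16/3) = (3*q + 5)/(3*q + 4)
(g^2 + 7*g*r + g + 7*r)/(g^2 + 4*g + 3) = (g + 7*r)/(g + 3)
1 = 1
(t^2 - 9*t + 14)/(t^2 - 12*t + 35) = (t - 2)/(t - 5)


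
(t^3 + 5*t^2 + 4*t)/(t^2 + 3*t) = (t^2 + 5*t + 4)/(t + 3)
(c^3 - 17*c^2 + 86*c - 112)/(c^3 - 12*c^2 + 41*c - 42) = (c - 8)/(c - 3)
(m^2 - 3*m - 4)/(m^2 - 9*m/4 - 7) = 4*(m + 1)/(4*m + 7)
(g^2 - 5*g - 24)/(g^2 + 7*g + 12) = (g - 8)/(g + 4)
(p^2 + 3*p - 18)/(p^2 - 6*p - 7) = (-p^2 - 3*p + 18)/(-p^2 + 6*p + 7)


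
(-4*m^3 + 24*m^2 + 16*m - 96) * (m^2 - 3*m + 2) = -4*m^5 + 36*m^4 - 64*m^3 - 96*m^2 + 320*m - 192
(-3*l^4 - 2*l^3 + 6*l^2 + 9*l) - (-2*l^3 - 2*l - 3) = -3*l^4 + 6*l^2 + 11*l + 3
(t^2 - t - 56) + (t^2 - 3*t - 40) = 2*t^2 - 4*t - 96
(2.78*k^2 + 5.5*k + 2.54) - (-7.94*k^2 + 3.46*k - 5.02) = 10.72*k^2 + 2.04*k + 7.56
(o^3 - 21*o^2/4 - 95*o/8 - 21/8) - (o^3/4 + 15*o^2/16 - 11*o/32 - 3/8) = 3*o^3/4 - 99*o^2/16 - 369*o/32 - 9/4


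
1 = 1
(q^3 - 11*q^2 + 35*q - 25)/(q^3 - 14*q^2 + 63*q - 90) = (q^2 - 6*q + 5)/(q^2 - 9*q + 18)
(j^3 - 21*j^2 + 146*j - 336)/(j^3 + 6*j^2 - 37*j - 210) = (j^2 - 15*j + 56)/(j^2 + 12*j + 35)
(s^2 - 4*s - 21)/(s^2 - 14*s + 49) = (s + 3)/(s - 7)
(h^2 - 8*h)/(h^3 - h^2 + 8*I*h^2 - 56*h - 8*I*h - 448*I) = h/(h^2 + h*(7 + 8*I) + 56*I)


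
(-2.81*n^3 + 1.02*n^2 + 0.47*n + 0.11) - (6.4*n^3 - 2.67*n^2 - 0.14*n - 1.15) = -9.21*n^3 + 3.69*n^2 + 0.61*n + 1.26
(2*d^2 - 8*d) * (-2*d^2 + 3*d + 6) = -4*d^4 + 22*d^3 - 12*d^2 - 48*d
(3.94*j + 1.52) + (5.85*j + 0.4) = 9.79*j + 1.92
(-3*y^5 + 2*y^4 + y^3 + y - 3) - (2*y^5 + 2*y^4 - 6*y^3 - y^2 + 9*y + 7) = -5*y^5 + 7*y^3 + y^2 - 8*y - 10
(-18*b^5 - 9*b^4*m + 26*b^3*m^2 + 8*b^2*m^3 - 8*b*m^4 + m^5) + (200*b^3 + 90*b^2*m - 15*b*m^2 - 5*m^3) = -18*b^5 - 9*b^4*m + 26*b^3*m^2 + 200*b^3 + 8*b^2*m^3 + 90*b^2*m - 8*b*m^4 - 15*b*m^2 + m^5 - 5*m^3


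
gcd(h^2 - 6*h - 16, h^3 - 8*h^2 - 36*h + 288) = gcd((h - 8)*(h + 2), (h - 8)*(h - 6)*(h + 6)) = h - 8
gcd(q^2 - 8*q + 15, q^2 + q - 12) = q - 3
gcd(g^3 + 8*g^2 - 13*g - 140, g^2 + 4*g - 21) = g + 7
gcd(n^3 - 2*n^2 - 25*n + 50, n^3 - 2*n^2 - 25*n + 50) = n^3 - 2*n^2 - 25*n + 50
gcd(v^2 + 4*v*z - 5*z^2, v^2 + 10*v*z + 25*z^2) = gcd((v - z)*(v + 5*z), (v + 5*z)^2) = v + 5*z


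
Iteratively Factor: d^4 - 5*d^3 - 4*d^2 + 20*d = (d - 5)*(d^3 - 4*d) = (d - 5)*(d + 2)*(d^2 - 2*d) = d*(d - 5)*(d + 2)*(d - 2)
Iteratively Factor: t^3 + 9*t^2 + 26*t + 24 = (t + 4)*(t^2 + 5*t + 6) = (t + 2)*(t + 4)*(t + 3)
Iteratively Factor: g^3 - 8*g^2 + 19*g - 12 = (g - 4)*(g^2 - 4*g + 3) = (g - 4)*(g - 1)*(g - 3)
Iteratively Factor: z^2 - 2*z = (z)*(z - 2)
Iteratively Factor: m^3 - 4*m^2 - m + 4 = (m - 1)*(m^2 - 3*m - 4) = (m - 1)*(m + 1)*(m - 4)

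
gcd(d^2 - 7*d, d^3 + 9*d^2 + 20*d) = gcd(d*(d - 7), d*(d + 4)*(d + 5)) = d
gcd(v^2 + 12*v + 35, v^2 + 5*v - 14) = v + 7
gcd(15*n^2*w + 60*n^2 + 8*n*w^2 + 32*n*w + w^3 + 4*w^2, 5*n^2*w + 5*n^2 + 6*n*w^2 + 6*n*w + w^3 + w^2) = 5*n + w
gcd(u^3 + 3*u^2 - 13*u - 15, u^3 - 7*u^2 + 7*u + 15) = u^2 - 2*u - 3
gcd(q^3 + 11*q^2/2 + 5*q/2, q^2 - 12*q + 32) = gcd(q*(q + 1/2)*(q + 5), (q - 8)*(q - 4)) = 1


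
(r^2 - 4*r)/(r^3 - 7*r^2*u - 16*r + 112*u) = r/(r^2 - 7*r*u + 4*r - 28*u)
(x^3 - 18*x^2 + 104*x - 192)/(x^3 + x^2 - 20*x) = (x^2 - 14*x + 48)/(x*(x + 5))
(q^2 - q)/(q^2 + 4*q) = (q - 1)/(q + 4)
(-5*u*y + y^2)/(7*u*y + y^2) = (-5*u + y)/(7*u + y)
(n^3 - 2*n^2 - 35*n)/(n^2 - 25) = n*(n - 7)/(n - 5)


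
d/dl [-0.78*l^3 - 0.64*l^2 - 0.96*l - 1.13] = -2.34*l^2 - 1.28*l - 0.96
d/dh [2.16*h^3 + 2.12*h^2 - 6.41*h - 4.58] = 6.48*h^2 + 4.24*h - 6.41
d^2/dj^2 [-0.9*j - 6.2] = 0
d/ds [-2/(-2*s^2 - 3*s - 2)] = 2*(-4*s - 3)/(2*s^2 + 3*s + 2)^2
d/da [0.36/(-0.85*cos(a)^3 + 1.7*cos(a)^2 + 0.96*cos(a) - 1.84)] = (-0.918*cos(a)^2 + 1.224*cos(a) + 0.3456)*sin(a)/(0.85*cos(a)^3 - 1.7*cos(a)^2 - 0.96*cos(a) + 1.84)^2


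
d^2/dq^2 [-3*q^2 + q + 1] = -6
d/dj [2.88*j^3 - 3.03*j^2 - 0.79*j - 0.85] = 8.64*j^2 - 6.06*j - 0.79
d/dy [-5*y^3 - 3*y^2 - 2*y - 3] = -15*y^2 - 6*y - 2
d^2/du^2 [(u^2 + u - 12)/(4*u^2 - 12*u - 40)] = (2*u^3 - 3*u^2 + 69*u - 79)/(u^6 - 9*u^5 - 3*u^4 + 153*u^3 + 30*u^2 - 900*u - 1000)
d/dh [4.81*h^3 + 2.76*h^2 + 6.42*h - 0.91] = 14.43*h^2 + 5.52*h + 6.42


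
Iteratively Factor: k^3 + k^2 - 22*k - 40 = (k + 2)*(k^2 - k - 20) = (k + 2)*(k + 4)*(k - 5)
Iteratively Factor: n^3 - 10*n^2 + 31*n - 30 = (n - 5)*(n^2 - 5*n + 6) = (n - 5)*(n - 3)*(n - 2)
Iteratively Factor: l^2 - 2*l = (l)*(l - 2)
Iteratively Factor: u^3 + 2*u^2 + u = (u + 1)*(u^2 + u) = u*(u + 1)*(u + 1)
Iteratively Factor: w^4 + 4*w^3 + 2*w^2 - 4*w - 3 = (w + 1)*(w^3 + 3*w^2 - w - 3) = (w - 1)*(w + 1)*(w^2 + 4*w + 3) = (w - 1)*(w + 1)^2*(w + 3)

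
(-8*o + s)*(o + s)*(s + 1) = -8*o^2*s - 8*o^2 - 7*o*s^2 - 7*o*s + s^3 + s^2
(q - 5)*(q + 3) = q^2 - 2*q - 15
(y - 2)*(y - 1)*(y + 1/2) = y^3 - 5*y^2/2 + y/2 + 1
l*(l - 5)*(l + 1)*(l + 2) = l^4 - 2*l^3 - 13*l^2 - 10*l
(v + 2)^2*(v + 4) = v^3 + 8*v^2 + 20*v + 16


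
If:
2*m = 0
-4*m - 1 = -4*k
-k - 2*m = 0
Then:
No Solution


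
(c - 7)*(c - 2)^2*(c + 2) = c^4 - 9*c^3 + 10*c^2 + 36*c - 56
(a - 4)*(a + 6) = a^2 + 2*a - 24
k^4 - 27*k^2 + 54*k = k*(k - 3)^2*(k + 6)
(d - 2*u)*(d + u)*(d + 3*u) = d^3 + 2*d^2*u - 5*d*u^2 - 6*u^3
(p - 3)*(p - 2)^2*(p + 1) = p^4 - 6*p^3 + 9*p^2 + 4*p - 12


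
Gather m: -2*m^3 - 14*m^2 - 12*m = -2*m^3 - 14*m^2 - 12*m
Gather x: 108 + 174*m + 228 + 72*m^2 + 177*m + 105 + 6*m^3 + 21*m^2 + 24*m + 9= 6*m^3 + 93*m^2 + 375*m + 450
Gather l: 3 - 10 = -7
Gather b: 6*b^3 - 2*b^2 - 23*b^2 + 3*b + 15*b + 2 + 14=6*b^3 - 25*b^2 + 18*b + 16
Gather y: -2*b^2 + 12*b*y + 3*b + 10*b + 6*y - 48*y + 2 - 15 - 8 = -2*b^2 + 13*b + y*(12*b - 42) - 21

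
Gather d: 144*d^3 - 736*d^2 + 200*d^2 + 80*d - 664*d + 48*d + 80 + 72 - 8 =144*d^3 - 536*d^2 - 536*d + 144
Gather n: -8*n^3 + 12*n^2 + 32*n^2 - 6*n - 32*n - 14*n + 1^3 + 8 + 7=-8*n^3 + 44*n^2 - 52*n + 16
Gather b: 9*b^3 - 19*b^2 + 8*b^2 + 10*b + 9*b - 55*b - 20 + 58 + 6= 9*b^3 - 11*b^2 - 36*b + 44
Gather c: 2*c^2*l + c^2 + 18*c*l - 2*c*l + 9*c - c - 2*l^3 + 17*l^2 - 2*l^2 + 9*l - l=c^2*(2*l + 1) + c*(16*l + 8) - 2*l^3 + 15*l^2 + 8*l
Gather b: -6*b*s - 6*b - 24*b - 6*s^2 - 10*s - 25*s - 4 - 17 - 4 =b*(-6*s - 30) - 6*s^2 - 35*s - 25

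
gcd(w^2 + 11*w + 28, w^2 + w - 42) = w + 7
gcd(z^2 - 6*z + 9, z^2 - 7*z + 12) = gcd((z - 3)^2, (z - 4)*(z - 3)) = z - 3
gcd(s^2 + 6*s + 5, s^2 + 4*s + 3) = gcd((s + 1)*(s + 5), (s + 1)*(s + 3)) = s + 1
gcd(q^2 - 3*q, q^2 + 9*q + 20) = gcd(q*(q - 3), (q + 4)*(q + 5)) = 1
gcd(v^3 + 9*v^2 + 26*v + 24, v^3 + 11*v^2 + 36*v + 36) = v^2 + 5*v + 6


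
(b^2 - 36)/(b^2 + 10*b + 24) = (b - 6)/(b + 4)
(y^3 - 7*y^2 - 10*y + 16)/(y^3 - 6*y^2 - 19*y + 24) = (y + 2)/(y + 3)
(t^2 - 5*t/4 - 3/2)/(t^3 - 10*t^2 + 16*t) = (t + 3/4)/(t*(t - 8))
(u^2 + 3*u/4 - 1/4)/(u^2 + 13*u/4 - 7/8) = 2*(u + 1)/(2*u + 7)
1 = 1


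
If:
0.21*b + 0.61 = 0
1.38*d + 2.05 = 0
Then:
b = -2.90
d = -1.49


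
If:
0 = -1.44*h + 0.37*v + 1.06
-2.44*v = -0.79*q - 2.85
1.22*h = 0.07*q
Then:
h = -2.30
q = -40.14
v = -11.83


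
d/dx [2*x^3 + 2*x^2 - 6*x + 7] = 6*x^2 + 4*x - 6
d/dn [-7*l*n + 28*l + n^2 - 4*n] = -7*l + 2*n - 4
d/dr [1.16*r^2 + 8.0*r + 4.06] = 2.32*r + 8.0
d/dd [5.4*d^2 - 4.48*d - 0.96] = 10.8*d - 4.48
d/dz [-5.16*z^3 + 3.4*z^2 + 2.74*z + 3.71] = -15.48*z^2 + 6.8*z + 2.74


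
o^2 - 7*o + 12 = (o - 4)*(o - 3)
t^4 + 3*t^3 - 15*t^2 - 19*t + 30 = (t - 3)*(t - 1)*(t + 2)*(t + 5)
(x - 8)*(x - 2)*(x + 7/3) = x^3 - 23*x^2/3 - 22*x/3 + 112/3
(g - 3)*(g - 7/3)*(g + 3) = g^3 - 7*g^2/3 - 9*g + 21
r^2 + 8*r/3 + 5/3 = (r + 1)*(r + 5/3)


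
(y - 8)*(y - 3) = y^2 - 11*y + 24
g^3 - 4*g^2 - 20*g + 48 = (g - 6)*(g - 2)*(g + 4)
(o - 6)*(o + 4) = o^2 - 2*o - 24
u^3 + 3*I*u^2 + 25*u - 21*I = (u - 3*I)*(u - I)*(u + 7*I)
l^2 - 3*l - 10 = (l - 5)*(l + 2)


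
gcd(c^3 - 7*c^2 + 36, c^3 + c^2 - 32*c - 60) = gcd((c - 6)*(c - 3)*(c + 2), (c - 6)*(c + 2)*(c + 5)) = c^2 - 4*c - 12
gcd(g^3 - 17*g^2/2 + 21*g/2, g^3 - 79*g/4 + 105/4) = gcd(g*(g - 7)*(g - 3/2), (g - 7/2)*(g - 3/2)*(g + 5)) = g - 3/2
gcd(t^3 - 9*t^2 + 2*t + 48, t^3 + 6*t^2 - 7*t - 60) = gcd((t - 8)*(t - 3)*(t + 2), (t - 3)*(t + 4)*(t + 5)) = t - 3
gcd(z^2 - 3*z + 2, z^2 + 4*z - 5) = z - 1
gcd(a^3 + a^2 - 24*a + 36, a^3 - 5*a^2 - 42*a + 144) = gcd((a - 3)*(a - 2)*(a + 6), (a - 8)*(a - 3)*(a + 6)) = a^2 + 3*a - 18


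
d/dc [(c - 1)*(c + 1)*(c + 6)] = 3*c^2 + 12*c - 1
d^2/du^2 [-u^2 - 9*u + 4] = -2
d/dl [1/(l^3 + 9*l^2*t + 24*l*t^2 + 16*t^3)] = 3*(-l^2 - 6*l*t - 8*t^2)/(l^3 + 9*l^2*t + 24*l*t^2 + 16*t^3)^2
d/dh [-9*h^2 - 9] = -18*h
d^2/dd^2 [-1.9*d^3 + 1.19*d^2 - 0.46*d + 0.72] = 2.38 - 11.4*d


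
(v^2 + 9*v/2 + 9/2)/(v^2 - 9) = (v + 3/2)/(v - 3)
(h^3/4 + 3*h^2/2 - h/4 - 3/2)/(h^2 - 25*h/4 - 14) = (-h^3 - 6*h^2 + h + 6)/(-4*h^2 + 25*h + 56)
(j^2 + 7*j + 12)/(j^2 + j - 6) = (j + 4)/(j - 2)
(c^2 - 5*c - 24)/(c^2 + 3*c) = (c - 8)/c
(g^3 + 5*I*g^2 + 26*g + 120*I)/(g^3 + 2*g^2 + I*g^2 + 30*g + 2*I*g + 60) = (g + 4*I)/(g + 2)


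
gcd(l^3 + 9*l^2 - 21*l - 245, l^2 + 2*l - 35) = l^2 + 2*l - 35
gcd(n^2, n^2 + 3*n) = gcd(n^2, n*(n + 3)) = n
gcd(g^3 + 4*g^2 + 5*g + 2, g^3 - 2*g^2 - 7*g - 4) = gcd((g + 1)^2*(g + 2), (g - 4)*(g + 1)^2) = g^2 + 2*g + 1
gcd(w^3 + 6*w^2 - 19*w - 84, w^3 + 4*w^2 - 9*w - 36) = w + 3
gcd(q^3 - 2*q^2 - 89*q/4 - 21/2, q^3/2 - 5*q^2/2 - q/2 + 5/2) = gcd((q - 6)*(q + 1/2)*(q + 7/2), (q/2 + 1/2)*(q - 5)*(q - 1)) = 1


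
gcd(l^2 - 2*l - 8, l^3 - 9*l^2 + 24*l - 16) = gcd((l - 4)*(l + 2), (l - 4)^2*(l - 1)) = l - 4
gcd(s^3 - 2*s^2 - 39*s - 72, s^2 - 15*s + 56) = s - 8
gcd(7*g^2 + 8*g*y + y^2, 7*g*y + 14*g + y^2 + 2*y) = 7*g + y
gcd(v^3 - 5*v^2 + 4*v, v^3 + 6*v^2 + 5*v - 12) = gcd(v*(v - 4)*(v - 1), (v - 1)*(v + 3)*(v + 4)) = v - 1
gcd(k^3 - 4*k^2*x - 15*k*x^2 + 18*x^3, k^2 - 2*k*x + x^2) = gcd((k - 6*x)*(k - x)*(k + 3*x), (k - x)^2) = -k + x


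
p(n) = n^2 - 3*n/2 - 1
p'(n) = 2*n - 3/2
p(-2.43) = 8.55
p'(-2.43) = -6.36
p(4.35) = 11.40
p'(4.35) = 7.20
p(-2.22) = 7.26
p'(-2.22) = -5.94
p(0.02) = -1.03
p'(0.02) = -1.46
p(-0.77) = 0.75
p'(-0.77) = -3.04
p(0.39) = -1.43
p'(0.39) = -0.72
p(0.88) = -1.55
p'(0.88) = 0.26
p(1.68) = -0.70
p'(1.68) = 1.86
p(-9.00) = 93.50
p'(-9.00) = -19.50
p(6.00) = 26.00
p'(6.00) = 10.50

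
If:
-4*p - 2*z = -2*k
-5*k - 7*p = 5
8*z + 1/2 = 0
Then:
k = -167/272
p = -75/272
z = -1/16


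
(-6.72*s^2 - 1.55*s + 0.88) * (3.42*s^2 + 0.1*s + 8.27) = -22.9824*s^4 - 5.973*s^3 - 52.7198*s^2 - 12.7305*s + 7.2776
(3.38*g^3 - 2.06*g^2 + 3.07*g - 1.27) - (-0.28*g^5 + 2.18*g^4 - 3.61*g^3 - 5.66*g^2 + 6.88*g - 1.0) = 0.28*g^5 - 2.18*g^4 + 6.99*g^3 + 3.6*g^2 - 3.81*g - 0.27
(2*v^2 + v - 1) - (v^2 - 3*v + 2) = v^2 + 4*v - 3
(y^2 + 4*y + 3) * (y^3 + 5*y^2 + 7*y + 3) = y^5 + 9*y^4 + 30*y^3 + 46*y^2 + 33*y + 9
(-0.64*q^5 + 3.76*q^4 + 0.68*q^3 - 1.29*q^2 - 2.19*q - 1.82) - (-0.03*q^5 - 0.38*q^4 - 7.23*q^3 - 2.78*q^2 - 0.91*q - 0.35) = -0.61*q^5 + 4.14*q^4 + 7.91*q^3 + 1.49*q^2 - 1.28*q - 1.47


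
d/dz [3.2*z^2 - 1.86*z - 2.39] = 6.4*z - 1.86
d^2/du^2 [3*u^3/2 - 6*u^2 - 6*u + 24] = 9*u - 12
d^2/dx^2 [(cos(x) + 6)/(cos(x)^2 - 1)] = (-22*cos(x) + 96*cos(2*x) + 21*cos(3*x) + 48*cos(4*x) + cos(5*x) - 144)/(16*sin(x)^6)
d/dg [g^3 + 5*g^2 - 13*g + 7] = 3*g^2 + 10*g - 13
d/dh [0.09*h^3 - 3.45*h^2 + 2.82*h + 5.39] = 0.27*h^2 - 6.9*h + 2.82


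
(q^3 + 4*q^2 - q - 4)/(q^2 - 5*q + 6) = (q^3 + 4*q^2 - q - 4)/(q^2 - 5*q + 6)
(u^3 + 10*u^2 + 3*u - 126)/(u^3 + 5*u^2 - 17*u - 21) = (u + 6)/(u + 1)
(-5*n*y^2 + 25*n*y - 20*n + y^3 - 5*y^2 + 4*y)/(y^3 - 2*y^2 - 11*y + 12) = (-5*n + y)/(y + 3)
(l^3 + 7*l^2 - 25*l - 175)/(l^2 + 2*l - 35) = l + 5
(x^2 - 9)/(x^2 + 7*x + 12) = (x - 3)/(x + 4)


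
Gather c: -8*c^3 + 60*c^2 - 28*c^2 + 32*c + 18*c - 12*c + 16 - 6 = -8*c^3 + 32*c^2 + 38*c + 10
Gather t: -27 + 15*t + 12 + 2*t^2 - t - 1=2*t^2 + 14*t - 16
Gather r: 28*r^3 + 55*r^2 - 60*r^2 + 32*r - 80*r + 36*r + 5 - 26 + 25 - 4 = 28*r^3 - 5*r^2 - 12*r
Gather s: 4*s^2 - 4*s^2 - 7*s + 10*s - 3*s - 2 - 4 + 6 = 0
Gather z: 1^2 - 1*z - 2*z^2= -2*z^2 - z + 1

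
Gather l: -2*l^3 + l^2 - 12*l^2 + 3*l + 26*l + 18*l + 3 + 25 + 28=-2*l^3 - 11*l^2 + 47*l + 56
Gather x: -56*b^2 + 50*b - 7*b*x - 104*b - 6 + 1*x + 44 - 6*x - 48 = -56*b^2 - 54*b + x*(-7*b - 5) - 10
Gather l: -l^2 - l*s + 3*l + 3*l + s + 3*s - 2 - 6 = -l^2 + l*(6 - s) + 4*s - 8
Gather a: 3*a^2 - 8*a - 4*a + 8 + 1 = 3*a^2 - 12*a + 9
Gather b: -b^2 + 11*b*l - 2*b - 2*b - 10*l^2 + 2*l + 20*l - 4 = -b^2 + b*(11*l - 4) - 10*l^2 + 22*l - 4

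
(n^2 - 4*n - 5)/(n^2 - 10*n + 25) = (n + 1)/(n - 5)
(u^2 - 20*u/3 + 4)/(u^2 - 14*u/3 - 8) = (3*u - 2)/(3*u + 4)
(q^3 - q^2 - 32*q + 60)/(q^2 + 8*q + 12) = (q^2 - 7*q + 10)/(q + 2)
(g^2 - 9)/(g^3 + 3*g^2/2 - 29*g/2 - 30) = 2*(g - 3)/(2*g^2 - 3*g - 20)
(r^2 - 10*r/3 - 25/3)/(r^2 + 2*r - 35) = (r + 5/3)/(r + 7)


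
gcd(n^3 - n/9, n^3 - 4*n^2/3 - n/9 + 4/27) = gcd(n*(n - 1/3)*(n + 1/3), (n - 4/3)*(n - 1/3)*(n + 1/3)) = n^2 - 1/9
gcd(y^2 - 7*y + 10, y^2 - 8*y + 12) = y - 2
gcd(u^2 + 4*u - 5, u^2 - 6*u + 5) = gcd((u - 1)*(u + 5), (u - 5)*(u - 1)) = u - 1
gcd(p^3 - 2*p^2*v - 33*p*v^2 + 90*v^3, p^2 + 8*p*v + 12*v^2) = p + 6*v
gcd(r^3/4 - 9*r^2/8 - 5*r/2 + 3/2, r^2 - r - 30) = r - 6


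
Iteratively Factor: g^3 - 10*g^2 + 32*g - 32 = (g - 2)*(g^2 - 8*g + 16) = (g - 4)*(g - 2)*(g - 4)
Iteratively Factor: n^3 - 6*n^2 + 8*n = (n - 2)*(n^2 - 4*n) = n*(n - 2)*(n - 4)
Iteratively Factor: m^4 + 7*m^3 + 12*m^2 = (m + 4)*(m^3 + 3*m^2) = m*(m + 4)*(m^2 + 3*m) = m*(m + 3)*(m + 4)*(m)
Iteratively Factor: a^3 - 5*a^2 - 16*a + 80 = (a - 4)*(a^2 - a - 20) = (a - 5)*(a - 4)*(a + 4)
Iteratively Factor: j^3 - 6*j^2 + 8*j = (j - 2)*(j^2 - 4*j) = j*(j - 2)*(j - 4)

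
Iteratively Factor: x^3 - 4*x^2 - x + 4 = (x + 1)*(x^2 - 5*x + 4) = (x - 1)*(x + 1)*(x - 4)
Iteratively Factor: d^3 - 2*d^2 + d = (d)*(d^2 - 2*d + 1) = d*(d - 1)*(d - 1)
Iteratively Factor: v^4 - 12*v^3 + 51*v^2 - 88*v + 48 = (v - 4)*(v^3 - 8*v^2 + 19*v - 12) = (v - 4)^2*(v^2 - 4*v + 3) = (v - 4)^2*(v - 1)*(v - 3)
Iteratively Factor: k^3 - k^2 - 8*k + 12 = (k + 3)*(k^2 - 4*k + 4) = (k - 2)*(k + 3)*(k - 2)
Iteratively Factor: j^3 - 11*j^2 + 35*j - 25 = (j - 5)*(j^2 - 6*j + 5) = (j - 5)^2*(j - 1)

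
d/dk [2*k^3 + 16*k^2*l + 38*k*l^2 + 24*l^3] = 6*k^2 + 32*k*l + 38*l^2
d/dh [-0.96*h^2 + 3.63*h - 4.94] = 3.63 - 1.92*h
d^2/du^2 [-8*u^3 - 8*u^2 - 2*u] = -48*u - 16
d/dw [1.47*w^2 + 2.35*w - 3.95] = 2.94*w + 2.35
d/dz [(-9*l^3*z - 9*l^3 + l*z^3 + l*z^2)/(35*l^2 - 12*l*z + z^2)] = l*(-2*(6*l - z)*(9*l^2*z + 9*l^2 - z^3 - z^2) + (-9*l^2 + 3*z^2 + 2*z)*(35*l^2 - 12*l*z + z^2))/(35*l^2 - 12*l*z + z^2)^2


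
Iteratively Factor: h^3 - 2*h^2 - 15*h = (h - 5)*(h^2 + 3*h) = (h - 5)*(h + 3)*(h)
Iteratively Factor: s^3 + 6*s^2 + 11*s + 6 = (s + 1)*(s^2 + 5*s + 6) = (s + 1)*(s + 2)*(s + 3)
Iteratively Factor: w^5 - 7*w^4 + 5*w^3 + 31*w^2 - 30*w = (w - 5)*(w^4 - 2*w^3 - 5*w^2 + 6*w) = (w - 5)*(w - 1)*(w^3 - w^2 - 6*w) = w*(w - 5)*(w - 1)*(w^2 - w - 6) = w*(w - 5)*(w - 3)*(w - 1)*(w + 2)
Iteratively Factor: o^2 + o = (o + 1)*(o)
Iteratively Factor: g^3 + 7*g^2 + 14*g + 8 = (g + 2)*(g^2 + 5*g + 4) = (g + 1)*(g + 2)*(g + 4)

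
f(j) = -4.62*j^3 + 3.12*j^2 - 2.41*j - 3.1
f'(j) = -13.86*j^2 + 6.24*j - 2.41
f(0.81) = -5.46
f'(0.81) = -6.45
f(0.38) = -3.82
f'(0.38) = -2.04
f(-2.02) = 52.58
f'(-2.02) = -71.57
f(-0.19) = -2.50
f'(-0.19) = -4.10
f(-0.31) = -1.92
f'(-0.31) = -5.68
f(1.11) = -8.25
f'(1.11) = -12.56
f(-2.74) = 121.96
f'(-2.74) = -123.56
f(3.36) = -151.22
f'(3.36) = -137.92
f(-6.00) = 1121.60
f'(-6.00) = -538.81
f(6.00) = -903.16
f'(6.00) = -463.93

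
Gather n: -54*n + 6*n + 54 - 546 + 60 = -48*n - 432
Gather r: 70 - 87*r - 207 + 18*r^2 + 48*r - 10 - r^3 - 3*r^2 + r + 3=-r^3 + 15*r^2 - 38*r - 144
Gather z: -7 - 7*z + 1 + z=-6*z - 6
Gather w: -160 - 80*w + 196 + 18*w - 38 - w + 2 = -63*w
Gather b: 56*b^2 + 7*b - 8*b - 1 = 56*b^2 - b - 1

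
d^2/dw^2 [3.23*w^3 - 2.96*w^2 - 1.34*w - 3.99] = 19.38*w - 5.92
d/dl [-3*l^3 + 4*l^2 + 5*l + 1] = -9*l^2 + 8*l + 5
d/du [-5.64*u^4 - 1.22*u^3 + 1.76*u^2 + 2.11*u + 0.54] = -22.56*u^3 - 3.66*u^2 + 3.52*u + 2.11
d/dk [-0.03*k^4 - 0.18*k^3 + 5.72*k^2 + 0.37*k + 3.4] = -0.12*k^3 - 0.54*k^2 + 11.44*k + 0.37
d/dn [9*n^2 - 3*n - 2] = 18*n - 3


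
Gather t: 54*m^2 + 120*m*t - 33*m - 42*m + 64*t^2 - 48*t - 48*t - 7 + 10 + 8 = 54*m^2 - 75*m + 64*t^2 + t*(120*m - 96) + 11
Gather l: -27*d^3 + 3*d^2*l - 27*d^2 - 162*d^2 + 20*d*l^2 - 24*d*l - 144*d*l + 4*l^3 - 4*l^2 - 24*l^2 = -27*d^3 - 189*d^2 + 4*l^3 + l^2*(20*d - 28) + l*(3*d^2 - 168*d)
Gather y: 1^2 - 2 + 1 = 0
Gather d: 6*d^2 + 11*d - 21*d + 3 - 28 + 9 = 6*d^2 - 10*d - 16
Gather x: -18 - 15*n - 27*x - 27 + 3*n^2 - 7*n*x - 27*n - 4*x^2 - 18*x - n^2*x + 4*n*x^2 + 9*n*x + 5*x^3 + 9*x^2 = 3*n^2 - 42*n + 5*x^3 + x^2*(4*n + 5) + x*(-n^2 + 2*n - 45) - 45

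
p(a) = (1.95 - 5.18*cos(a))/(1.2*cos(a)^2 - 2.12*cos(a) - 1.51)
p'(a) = (1.95 - 5.18*cos(a))*(2.4*sin(a)*cos(a) - 2.12*sin(a))/(1.2*cos(a)^2 - 2.12*cos(a) - 1.51)^2 + 5.18*sin(a)/(1.2*cos(a)^2 - 2.12*cos(a) - 1.51)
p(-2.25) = 17.63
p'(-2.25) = 154.85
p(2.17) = 72.34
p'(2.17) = -3017.62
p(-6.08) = 1.28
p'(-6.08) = -0.45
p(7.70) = -0.64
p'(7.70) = -3.45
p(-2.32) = 11.17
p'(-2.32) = 54.88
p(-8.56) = 14.33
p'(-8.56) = 97.55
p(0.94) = 0.47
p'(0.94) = -1.67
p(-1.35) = -0.43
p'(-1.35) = 2.98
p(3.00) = 4.01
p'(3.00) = -1.03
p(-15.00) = 7.42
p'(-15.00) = 19.75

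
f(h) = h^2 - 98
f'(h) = 2*h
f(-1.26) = -96.41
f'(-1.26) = -2.52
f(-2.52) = -91.65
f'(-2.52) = -5.04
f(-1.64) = -95.31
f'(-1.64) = -3.28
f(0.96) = -97.08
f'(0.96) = 1.92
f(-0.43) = -97.82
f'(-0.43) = -0.86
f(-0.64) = -97.59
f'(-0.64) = -1.28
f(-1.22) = -96.51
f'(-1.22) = -2.44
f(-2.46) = -91.95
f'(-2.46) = -4.92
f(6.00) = -62.00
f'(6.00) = 12.00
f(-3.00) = -89.00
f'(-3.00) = -6.00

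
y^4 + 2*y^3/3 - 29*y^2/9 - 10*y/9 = y*(y - 5/3)*(y + 1/3)*(y + 2)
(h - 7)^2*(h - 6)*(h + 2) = h^4 - 18*h^3 + 93*h^2 - 28*h - 588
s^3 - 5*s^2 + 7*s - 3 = (s - 3)*(s - 1)^2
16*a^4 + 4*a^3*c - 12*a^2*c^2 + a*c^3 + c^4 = (-2*a + c)^2*(a + c)*(4*a + c)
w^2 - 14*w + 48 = (w - 8)*(w - 6)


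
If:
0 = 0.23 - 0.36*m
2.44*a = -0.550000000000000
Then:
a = -0.23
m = 0.64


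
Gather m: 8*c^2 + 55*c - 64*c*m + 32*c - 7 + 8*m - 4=8*c^2 + 87*c + m*(8 - 64*c) - 11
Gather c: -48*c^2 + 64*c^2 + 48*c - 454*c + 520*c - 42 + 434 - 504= 16*c^2 + 114*c - 112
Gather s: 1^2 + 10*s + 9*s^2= 9*s^2 + 10*s + 1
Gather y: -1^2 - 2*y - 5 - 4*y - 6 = -6*y - 12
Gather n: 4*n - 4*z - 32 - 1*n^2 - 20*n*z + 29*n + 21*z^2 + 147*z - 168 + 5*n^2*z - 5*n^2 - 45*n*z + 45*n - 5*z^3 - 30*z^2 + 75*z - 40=n^2*(5*z - 6) + n*(78 - 65*z) - 5*z^3 - 9*z^2 + 218*z - 240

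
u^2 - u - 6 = (u - 3)*(u + 2)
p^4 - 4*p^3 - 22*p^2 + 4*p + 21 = (p - 7)*(p - 1)*(p + 1)*(p + 3)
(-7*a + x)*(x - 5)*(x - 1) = -7*a*x^2 + 42*a*x - 35*a + x^3 - 6*x^2 + 5*x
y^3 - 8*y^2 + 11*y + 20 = (y - 5)*(y - 4)*(y + 1)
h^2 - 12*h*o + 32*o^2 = (h - 8*o)*(h - 4*o)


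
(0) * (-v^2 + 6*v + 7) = 0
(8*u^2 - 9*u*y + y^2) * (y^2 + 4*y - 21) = 8*u^2*y^2 + 32*u^2*y - 168*u^2 - 9*u*y^3 - 36*u*y^2 + 189*u*y + y^4 + 4*y^3 - 21*y^2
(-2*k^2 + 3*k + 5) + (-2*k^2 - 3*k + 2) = 7 - 4*k^2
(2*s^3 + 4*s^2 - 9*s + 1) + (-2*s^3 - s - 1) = 4*s^2 - 10*s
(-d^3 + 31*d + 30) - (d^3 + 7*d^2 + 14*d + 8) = -2*d^3 - 7*d^2 + 17*d + 22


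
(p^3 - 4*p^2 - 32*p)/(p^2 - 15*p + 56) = p*(p + 4)/(p - 7)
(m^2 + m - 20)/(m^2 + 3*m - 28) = (m + 5)/(m + 7)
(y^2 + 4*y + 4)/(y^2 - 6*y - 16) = (y + 2)/(y - 8)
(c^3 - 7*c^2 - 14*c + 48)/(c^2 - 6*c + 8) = (c^2 - 5*c - 24)/(c - 4)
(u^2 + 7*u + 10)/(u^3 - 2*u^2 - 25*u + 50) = (u + 2)/(u^2 - 7*u + 10)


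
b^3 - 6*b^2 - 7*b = b*(b - 7)*(b + 1)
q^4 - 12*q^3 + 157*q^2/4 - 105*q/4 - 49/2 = (q - 7)*(q - 7/2)*(q - 2)*(q + 1/2)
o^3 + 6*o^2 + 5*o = o*(o + 1)*(o + 5)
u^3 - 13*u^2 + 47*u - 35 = (u - 7)*(u - 5)*(u - 1)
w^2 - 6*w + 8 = (w - 4)*(w - 2)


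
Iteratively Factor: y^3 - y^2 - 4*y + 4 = (y + 2)*(y^2 - 3*y + 2) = (y - 1)*(y + 2)*(y - 2)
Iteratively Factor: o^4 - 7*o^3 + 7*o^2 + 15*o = (o + 1)*(o^3 - 8*o^2 + 15*o) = o*(o + 1)*(o^2 - 8*o + 15) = o*(o - 3)*(o + 1)*(o - 5)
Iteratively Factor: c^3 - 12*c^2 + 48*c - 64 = (c - 4)*(c^2 - 8*c + 16) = (c - 4)^2*(c - 4)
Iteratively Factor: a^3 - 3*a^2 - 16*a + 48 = (a - 4)*(a^2 + a - 12) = (a - 4)*(a - 3)*(a + 4)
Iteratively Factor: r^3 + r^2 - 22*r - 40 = (r - 5)*(r^2 + 6*r + 8) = (r - 5)*(r + 2)*(r + 4)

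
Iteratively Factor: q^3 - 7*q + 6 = (q - 2)*(q^2 + 2*q - 3) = (q - 2)*(q - 1)*(q + 3)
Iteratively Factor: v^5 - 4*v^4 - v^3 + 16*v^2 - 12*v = (v - 1)*(v^4 - 3*v^3 - 4*v^2 + 12*v) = (v - 3)*(v - 1)*(v^3 - 4*v) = (v - 3)*(v - 2)*(v - 1)*(v^2 + 2*v) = v*(v - 3)*(v - 2)*(v - 1)*(v + 2)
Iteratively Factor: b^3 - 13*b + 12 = (b + 4)*(b^2 - 4*b + 3) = (b - 3)*(b + 4)*(b - 1)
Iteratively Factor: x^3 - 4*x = (x + 2)*(x^2 - 2*x) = (x - 2)*(x + 2)*(x)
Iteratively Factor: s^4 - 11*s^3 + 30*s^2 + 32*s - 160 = (s - 4)*(s^3 - 7*s^2 + 2*s + 40) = (s - 4)*(s + 2)*(s^2 - 9*s + 20) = (s - 4)^2*(s + 2)*(s - 5)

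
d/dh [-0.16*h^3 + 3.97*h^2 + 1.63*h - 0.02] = -0.48*h^2 + 7.94*h + 1.63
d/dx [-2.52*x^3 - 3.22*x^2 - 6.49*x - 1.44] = -7.56*x^2 - 6.44*x - 6.49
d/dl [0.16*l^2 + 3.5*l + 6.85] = 0.32*l + 3.5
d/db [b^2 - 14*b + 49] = 2*b - 14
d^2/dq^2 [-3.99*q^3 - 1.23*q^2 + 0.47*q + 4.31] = -23.94*q - 2.46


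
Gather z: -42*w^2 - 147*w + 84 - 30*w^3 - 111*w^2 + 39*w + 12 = -30*w^3 - 153*w^2 - 108*w + 96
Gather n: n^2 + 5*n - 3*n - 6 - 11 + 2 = n^2 + 2*n - 15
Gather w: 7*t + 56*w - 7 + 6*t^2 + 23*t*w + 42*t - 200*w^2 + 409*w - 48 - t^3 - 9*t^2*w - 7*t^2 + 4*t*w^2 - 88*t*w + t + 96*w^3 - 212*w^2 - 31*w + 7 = -t^3 - t^2 + 50*t + 96*w^3 + w^2*(4*t - 412) + w*(-9*t^2 - 65*t + 434) - 48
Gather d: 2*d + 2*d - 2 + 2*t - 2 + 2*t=4*d + 4*t - 4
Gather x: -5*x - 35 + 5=-5*x - 30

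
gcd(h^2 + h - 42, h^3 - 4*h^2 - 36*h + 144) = h - 6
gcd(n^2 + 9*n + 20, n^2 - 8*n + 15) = 1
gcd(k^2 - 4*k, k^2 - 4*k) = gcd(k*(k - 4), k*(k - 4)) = k^2 - 4*k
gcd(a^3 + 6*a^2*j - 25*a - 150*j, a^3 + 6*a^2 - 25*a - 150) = a^2 - 25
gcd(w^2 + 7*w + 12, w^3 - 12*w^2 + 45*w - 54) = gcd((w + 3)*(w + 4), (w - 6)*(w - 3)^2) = 1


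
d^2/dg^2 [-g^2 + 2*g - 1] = -2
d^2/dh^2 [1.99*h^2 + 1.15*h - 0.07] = 3.98000000000000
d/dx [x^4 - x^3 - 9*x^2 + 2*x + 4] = 4*x^3 - 3*x^2 - 18*x + 2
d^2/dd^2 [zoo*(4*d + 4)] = 0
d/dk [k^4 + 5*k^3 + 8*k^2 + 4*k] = 4*k^3 + 15*k^2 + 16*k + 4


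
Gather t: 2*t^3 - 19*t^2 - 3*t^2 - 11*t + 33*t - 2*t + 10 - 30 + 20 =2*t^3 - 22*t^2 + 20*t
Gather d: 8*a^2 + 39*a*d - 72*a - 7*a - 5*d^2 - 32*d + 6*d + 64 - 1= 8*a^2 - 79*a - 5*d^2 + d*(39*a - 26) + 63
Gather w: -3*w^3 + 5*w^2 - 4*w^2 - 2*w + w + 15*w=-3*w^3 + w^2 + 14*w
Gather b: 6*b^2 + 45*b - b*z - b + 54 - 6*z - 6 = 6*b^2 + b*(44 - z) - 6*z + 48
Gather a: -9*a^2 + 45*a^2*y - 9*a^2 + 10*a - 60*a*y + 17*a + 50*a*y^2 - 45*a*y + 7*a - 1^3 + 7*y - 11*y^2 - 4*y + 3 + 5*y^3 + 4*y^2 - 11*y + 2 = a^2*(45*y - 18) + a*(50*y^2 - 105*y + 34) + 5*y^3 - 7*y^2 - 8*y + 4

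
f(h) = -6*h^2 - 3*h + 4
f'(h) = -12*h - 3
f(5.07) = -165.44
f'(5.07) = -63.84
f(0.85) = -2.88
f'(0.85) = -13.20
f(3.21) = -67.45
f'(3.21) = -41.52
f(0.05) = 3.84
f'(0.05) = -3.60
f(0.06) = 3.80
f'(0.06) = -3.72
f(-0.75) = 2.88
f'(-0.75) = 6.00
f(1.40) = -11.96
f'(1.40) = -19.80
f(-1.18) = -0.81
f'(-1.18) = 11.16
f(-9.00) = -455.00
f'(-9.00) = 105.00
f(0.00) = 4.00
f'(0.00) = -3.00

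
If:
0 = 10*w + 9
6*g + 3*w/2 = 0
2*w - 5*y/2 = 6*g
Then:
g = 9/40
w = -9/10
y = -63/50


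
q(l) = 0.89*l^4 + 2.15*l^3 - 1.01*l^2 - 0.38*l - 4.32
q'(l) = 3.56*l^3 + 6.45*l^2 - 2.02*l - 0.38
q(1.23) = -0.28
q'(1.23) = 13.52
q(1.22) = -0.41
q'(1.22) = 13.22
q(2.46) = 53.23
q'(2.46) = 86.68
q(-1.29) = -7.66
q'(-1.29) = 5.32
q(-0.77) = -5.29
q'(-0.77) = 3.37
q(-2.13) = -10.55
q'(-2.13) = -1.22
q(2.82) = 91.08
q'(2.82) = 125.05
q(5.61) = 1222.90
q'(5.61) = 819.83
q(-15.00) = 37574.13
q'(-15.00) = -10533.83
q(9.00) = 7317.09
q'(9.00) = 3099.13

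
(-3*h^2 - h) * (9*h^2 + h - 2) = -27*h^4 - 12*h^3 + 5*h^2 + 2*h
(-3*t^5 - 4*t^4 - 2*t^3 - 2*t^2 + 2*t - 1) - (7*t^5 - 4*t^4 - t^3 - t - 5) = -10*t^5 - t^3 - 2*t^2 + 3*t + 4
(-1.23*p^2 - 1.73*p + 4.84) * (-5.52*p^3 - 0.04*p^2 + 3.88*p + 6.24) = 6.7896*p^5 + 9.5988*p^4 - 31.42*p^3 - 14.5812*p^2 + 7.984*p + 30.2016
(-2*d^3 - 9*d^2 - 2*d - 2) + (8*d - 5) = -2*d^3 - 9*d^2 + 6*d - 7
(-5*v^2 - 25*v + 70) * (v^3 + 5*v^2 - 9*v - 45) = -5*v^5 - 50*v^4 - 10*v^3 + 800*v^2 + 495*v - 3150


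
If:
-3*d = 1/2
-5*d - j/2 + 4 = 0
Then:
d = -1/6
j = 29/3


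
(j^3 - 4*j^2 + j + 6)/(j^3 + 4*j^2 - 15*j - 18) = (j - 2)/(j + 6)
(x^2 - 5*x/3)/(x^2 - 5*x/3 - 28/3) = x*(5 - 3*x)/(-3*x^2 + 5*x + 28)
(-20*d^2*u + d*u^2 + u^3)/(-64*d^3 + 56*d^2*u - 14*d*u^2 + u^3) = u*(5*d + u)/(16*d^2 - 10*d*u + u^2)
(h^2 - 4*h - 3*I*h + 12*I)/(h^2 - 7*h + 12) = (h - 3*I)/(h - 3)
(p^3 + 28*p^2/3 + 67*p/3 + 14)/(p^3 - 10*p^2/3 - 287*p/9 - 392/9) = 3*(p^2 + 7*p + 6)/(3*p^2 - 17*p - 56)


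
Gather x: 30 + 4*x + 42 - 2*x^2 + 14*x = -2*x^2 + 18*x + 72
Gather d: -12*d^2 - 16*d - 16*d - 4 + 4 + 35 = -12*d^2 - 32*d + 35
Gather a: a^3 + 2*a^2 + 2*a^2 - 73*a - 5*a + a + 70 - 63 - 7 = a^3 + 4*a^2 - 77*a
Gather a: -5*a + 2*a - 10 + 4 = -3*a - 6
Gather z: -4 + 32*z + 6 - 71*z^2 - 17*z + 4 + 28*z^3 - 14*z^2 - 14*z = 28*z^3 - 85*z^2 + z + 6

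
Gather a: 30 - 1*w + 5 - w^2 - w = -w^2 - 2*w + 35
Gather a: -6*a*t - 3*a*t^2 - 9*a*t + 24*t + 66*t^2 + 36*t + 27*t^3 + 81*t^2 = a*(-3*t^2 - 15*t) + 27*t^3 + 147*t^2 + 60*t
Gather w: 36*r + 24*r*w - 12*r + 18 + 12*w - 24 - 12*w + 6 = 24*r*w + 24*r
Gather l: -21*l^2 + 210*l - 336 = -21*l^2 + 210*l - 336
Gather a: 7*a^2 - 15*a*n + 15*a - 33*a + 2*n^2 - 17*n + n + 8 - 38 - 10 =7*a^2 + a*(-15*n - 18) + 2*n^2 - 16*n - 40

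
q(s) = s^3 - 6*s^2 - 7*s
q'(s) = 3*s^2 - 12*s - 7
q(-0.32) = 1.59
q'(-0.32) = -2.85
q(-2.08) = -20.40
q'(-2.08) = 30.94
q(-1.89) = -14.95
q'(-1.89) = 26.40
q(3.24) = -51.65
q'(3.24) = -14.39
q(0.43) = -4.04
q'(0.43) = -11.61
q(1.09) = -13.46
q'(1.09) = -16.52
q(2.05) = -30.95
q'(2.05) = -18.99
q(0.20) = -1.63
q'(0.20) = -9.28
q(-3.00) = -60.00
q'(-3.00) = 56.00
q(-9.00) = -1152.00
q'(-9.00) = 344.00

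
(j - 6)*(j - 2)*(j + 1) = j^3 - 7*j^2 + 4*j + 12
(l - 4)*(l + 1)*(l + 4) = l^3 + l^2 - 16*l - 16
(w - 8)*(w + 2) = w^2 - 6*w - 16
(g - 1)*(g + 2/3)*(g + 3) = g^3 + 8*g^2/3 - 5*g/3 - 2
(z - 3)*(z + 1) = z^2 - 2*z - 3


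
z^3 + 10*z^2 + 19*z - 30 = (z - 1)*(z + 5)*(z + 6)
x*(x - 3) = x^2 - 3*x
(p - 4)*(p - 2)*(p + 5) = p^3 - p^2 - 22*p + 40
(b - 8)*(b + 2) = b^2 - 6*b - 16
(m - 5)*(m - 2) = m^2 - 7*m + 10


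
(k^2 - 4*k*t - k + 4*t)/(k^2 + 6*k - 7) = (k - 4*t)/(k + 7)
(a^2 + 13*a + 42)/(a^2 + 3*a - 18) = (a + 7)/(a - 3)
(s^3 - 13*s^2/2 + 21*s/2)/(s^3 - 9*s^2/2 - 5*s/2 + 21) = s/(s + 2)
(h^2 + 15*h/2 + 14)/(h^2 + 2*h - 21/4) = 2*(h + 4)/(2*h - 3)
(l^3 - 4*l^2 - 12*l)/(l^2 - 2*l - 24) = l*(l + 2)/(l + 4)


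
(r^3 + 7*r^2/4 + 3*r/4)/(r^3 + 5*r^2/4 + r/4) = (4*r + 3)/(4*r + 1)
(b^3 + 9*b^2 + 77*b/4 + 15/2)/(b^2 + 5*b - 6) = (b^2 + 3*b + 5/4)/(b - 1)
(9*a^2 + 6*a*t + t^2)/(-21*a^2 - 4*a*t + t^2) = (3*a + t)/(-7*a + t)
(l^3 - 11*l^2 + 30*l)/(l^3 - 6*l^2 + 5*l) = (l - 6)/(l - 1)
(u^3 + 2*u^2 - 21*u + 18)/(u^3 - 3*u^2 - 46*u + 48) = (u - 3)/(u - 8)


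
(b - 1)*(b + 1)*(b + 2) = b^3 + 2*b^2 - b - 2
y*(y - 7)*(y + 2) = y^3 - 5*y^2 - 14*y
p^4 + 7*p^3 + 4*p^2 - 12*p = p*(p - 1)*(p + 2)*(p + 6)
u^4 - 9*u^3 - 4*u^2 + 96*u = u*(u - 8)*(u - 4)*(u + 3)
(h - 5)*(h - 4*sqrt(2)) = h^2 - 4*sqrt(2)*h - 5*h + 20*sqrt(2)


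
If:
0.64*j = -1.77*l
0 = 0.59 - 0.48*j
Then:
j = 1.23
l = -0.44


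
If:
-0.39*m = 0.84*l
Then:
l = -0.464285714285714*m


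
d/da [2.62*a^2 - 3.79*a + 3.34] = 5.24*a - 3.79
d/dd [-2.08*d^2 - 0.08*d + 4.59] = -4.16*d - 0.08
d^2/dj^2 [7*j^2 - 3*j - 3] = 14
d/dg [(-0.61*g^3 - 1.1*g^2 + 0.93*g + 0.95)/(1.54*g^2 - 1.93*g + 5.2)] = (-0.9394*g^4 + 2.3546*g^3 - 8.8252*g^2 - 14.366*g + 6.6695)/(2.3716*g^4 - 5.9444*g^3 + 19.7409*g^2 - 20.072*g + 27.04)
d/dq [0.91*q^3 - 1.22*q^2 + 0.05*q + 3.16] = 2.73*q^2 - 2.44*q + 0.05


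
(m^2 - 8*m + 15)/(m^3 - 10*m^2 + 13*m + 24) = (m - 5)/(m^2 - 7*m - 8)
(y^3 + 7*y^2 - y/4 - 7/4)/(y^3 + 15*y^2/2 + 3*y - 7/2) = (y + 1/2)/(y + 1)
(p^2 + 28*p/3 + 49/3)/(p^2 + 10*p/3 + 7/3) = (p + 7)/(p + 1)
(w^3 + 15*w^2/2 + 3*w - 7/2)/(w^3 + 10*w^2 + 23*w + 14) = (w - 1/2)/(w + 2)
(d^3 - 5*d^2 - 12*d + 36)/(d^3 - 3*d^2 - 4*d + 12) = (d^2 - 3*d - 18)/(d^2 - d - 6)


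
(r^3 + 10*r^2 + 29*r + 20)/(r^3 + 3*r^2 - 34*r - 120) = (r + 1)/(r - 6)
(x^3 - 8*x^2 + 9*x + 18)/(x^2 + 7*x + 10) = (x^3 - 8*x^2 + 9*x + 18)/(x^2 + 7*x + 10)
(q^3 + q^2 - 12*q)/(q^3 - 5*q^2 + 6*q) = (q + 4)/(q - 2)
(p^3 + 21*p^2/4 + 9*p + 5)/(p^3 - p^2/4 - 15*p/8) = 2*(p^2 + 4*p + 4)/(p*(2*p - 3))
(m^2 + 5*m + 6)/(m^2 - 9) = (m + 2)/(m - 3)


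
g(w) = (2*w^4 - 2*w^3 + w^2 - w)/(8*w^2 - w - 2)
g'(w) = (1 - 16*w)*(2*w^4 - 2*w^3 + w^2 - w)/(8*w^2 - w - 2)^2 + (8*w^3 - 6*w^2 + 2*w - 1)/(8*w^2 - w - 2)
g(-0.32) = -0.59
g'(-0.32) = 7.13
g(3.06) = 1.78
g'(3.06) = 1.33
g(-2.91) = 2.97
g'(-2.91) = -1.65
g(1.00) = 0.00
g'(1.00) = 0.60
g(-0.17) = -0.13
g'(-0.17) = 1.28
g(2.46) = 1.07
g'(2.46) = 1.04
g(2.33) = 0.94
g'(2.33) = 0.98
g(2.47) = 1.08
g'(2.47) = 1.04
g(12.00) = 33.52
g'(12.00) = 5.78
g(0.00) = 0.00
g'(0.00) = 0.50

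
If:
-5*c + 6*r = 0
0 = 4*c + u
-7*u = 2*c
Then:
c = 0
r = 0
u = 0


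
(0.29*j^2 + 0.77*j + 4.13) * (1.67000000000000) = 0.4843*j^2 + 1.2859*j + 6.8971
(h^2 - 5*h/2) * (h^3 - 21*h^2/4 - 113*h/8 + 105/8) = h^5 - 31*h^4/4 - h^3 + 775*h^2/16 - 525*h/16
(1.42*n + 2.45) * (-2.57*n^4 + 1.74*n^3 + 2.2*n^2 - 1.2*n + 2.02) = -3.6494*n^5 - 3.8257*n^4 + 7.387*n^3 + 3.686*n^2 - 0.0716000000000001*n + 4.949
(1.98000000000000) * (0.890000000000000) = 1.76220000000000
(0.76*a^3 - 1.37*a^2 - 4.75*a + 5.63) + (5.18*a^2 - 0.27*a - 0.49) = 0.76*a^3 + 3.81*a^2 - 5.02*a + 5.14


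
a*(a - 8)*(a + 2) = a^3 - 6*a^2 - 16*a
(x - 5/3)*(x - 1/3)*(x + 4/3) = x^3 - 2*x^2/3 - 19*x/9 + 20/27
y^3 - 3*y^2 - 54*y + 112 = (y - 8)*(y - 2)*(y + 7)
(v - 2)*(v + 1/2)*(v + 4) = v^3 + 5*v^2/2 - 7*v - 4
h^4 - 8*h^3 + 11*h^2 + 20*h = h*(h - 5)*(h - 4)*(h + 1)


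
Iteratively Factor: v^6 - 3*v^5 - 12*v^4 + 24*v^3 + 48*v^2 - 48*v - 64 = (v + 1)*(v^5 - 4*v^4 - 8*v^3 + 32*v^2 + 16*v - 64) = (v - 2)*(v + 1)*(v^4 - 2*v^3 - 12*v^2 + 8*v + 32) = (v - 4)*(v - 2)*(v + 1)*(v^3 + 2*v^2 - 4*v - 8) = (v - 4)*(v - 2)*(v + 1)*(v + 2)*(v^2 - 4) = (v - 4)*(v - 2)^2*(v + 1)*(v + 2)*(v + 2)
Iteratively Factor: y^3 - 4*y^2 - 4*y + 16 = (y + 2)*(y^2 - 6*y + 8) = (y - 4)*(y + 2)*(y - 2)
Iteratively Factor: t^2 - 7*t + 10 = (t - 2)*(t - 5)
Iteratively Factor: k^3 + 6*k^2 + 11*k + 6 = (k + 2)*(k^2 + 4*k + 3) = (k + 1)*(k + 2)*(k + 3)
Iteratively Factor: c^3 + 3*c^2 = (c)*(c^2 + 3*c) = c^2*(c + 3)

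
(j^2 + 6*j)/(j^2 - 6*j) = (j + 6)/(j - 6)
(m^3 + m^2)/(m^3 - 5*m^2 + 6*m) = m*(m + 1)/(m^2 - 5*m + 6)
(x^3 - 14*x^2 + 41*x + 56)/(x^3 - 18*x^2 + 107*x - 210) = (x^2 - 7*x - 8)/(x^2 - 11*x + 30)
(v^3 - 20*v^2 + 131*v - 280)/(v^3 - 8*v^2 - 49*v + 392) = (v - 5)/(v + 7)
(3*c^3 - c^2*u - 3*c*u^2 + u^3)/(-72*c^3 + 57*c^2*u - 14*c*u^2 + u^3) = (-c^2 + u^2)/(24*c^2 - 11*c*u + u^2)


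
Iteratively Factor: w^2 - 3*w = (w - 3)*(w)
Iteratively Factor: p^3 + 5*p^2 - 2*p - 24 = (p + 3)*(p^2 + 2*p - 8) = (p - 2)*(p + 3)*(p + 4)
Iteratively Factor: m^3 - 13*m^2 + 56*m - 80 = (m - 4)*(m^2 - 9*m + 20) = (m - 4)^2*(m - 5)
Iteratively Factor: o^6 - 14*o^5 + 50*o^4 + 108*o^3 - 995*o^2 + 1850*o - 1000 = (o - 1)*(o^5 - 13*o^4 + 37*o^3 + 145*o^2 - 850*o + 1000) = (o - 2)*(o - 1)*(o^4 - 11*o^3 + 15*o^2 + 175*o - 500) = (o - 2)*(o - 1)*(o + 4)*(o^3 - 15*o^2 + 75*o - 125) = (o - 5)*(o - 2)*(o - 1)*(o + 4)*(o^2 - 10*o + 25) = (o - 5)^2*(o - 2)*(o - 1)*(o + 4)*(o - 5)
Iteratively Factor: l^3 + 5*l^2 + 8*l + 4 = (l + 2)*(l^2 + 3*l + 2) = (l + 2)^2*(l + 1)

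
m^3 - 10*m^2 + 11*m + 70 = (m - 7)*(m - 5)*(m + 2)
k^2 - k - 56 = (k - 8)*(k + 7)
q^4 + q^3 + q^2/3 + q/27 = q*(q + 1/3)^3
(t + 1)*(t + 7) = t^2 + 8*t + 7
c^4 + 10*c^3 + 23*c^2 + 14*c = c*(c + 1)*(c + 2)*(c + 7)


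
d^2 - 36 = (d - 6)*(d + 6)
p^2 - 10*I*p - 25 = (p - 5*I)^2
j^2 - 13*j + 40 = (j - 8)*(j - 5)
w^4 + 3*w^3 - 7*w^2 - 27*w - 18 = (w - 3)*(w + 1)*(w + 2)*(w + 3)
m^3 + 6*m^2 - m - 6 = (m - 1)*(m + 1)*(m + 6)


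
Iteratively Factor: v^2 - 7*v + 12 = (v - 3)*(v - 4)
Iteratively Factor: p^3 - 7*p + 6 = (p - 2)*(p^2 + 2*p - 3) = (p - 2)*(p + 3)*(p - 1)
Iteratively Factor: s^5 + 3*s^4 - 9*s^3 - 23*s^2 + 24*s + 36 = (s - 2)*(s^4 + 5*s^3 + s^2 - 21*s - 18) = (s - 2)*(s + 3)*(s^3 + 2*s^2 - 5*s - 6) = (s - 2)*(s + 3)^2*(s^2 - s - 2) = (s - 2)^2*(s + 3)^2*(s + 1)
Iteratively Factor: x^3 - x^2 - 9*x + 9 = (x - 1)*(x^2 - 9) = (x - 1)*(x + 3)*(x - 3)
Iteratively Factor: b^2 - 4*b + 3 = (b - 1)*(b - 3)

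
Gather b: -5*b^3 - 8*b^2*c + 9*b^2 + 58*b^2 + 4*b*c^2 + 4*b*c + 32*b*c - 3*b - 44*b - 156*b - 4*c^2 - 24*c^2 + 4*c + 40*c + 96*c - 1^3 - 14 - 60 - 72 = -5*b^3 + b^2*(67 - 8*c) + b*(4*c^2 + 36*c - 203) - 28*c^2 + 140*c - 147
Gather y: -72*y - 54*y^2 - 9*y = -54*y^2 - 81*y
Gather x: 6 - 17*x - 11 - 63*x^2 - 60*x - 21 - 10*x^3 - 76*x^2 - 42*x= -10*x^3 - 139*x^2 - 119*x - 26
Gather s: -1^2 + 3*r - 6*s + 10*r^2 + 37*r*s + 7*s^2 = 10*r^2 + 3*r + 7*s^2 + s*(37*r - 6) - 1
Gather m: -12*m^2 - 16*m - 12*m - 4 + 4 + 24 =-12*m^2 - 28*m + 24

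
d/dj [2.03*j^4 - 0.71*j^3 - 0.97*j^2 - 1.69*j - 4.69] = 8.12*j^3 - 2.13*j^2 - 1.94*j - 1.69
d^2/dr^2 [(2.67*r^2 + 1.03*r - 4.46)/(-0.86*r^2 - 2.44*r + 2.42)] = (-1.77635683940025e-15*r^4 + 9.68188000000001*r^3 - 13.549128*r^2 + 43.291368*r + 28.233352)/(0.636056*r^6 + 5.413872*r^5 + 9.990792*r^4 - 15.941984*r^3 - 28.113624*r^2 + 42.868848*r - 14.172488)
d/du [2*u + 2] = 2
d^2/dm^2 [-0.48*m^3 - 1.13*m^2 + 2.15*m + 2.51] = -2.88*m - 2.26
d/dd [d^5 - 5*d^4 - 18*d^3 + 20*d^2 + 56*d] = 5*d^4 - 20*d^3 - 54*d^2 + 40*d + 56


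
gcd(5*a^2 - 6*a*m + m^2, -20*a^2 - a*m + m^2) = 5*a - m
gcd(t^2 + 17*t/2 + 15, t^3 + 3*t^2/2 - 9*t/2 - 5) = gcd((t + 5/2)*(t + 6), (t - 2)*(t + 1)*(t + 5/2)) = t + 5/2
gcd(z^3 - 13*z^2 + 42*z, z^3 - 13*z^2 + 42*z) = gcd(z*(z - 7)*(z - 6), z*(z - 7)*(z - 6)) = z^3 - 13*z^2 + 42*z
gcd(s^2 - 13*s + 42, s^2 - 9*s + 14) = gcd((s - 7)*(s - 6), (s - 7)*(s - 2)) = s - 7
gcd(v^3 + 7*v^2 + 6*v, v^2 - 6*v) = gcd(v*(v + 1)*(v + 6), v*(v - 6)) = v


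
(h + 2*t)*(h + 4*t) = h^2 + 6*h*t + 8*t^2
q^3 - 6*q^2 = q^2*(q - 6)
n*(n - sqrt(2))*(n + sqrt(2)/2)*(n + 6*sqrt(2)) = n^4 + 11*sqrt(2)*n^3/2 - 7*n^2 - 6*sqrt(2)*n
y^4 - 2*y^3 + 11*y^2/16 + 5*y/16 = y*(y - 5/4)*(y - 1)*(y + 1/4)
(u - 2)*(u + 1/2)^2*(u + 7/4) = u^4 + 3*u^3/4 - 7*u^2/2 - 57*u/16 - 7/8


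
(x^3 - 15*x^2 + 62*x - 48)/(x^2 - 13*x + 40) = (x^2 - 7*x + 6)/(x - 5)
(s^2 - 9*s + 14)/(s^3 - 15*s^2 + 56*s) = (s - 2)/(s*(s - 8))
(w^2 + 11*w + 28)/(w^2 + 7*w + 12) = (w + 7)/(w + 3)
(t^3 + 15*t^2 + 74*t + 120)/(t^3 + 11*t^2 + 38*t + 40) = (t + 6)/(t + 2)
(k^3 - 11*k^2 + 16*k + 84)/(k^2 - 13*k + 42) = k + 2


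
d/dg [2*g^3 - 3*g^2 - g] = 6*g^2 - 6*g - 1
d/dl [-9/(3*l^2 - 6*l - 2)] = 54*(l - 1)/(-3*l^2 + 6*l + 2)^2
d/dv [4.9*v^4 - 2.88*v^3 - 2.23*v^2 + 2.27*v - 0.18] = 19.6*v^3 - 8.64*v^2 - 4.46*v + 2.27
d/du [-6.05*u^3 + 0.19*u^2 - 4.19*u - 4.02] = -18.15*u^2 + 0.38*u - 4.19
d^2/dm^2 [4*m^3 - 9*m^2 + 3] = 24*m - 18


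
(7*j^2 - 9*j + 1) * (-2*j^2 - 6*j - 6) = -14*j^4 - 24*j^3 + 10*j^2 + 48*j - 6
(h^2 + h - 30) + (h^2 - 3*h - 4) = 2*h^2 - 2*h - 34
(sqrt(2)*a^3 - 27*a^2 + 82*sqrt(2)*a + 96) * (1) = sqrt(2)*a^3 - 27*a^2 + 82*sqrt(2)*a + 96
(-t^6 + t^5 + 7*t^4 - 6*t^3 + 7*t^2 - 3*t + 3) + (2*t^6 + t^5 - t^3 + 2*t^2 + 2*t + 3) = t^6 + 2*t^5 + 7*t^4 - 7*t^3 + 9*t^2 - t + 6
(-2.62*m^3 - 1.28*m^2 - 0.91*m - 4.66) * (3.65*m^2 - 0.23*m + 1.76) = -9.563*m^5 - 4.0694*m^4 - 7.6383*m^3 - 19.0525*m^2 - 0.5298*m - 8.2016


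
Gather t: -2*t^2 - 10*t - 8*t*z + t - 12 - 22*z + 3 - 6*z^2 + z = -2*t^2 + t*(-8*z - 9) - 6*z^2 - 21*z - 9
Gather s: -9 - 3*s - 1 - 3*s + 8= -6*s - 2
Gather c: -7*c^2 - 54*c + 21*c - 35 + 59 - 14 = -7*c^2 - 33*c + 10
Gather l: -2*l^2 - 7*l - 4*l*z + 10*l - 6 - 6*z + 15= -2*l^2 + l*(3 - 4*z) - 6*z + 9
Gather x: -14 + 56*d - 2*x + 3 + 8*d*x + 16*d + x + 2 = 72*d + x*(8*d - 1) - 9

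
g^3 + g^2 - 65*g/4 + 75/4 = (g - 5/2)*(g - 3/2)*(g + 5)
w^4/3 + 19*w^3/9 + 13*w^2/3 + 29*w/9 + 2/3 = (w/3 + 1)*(w + 1/3)*(w + 1)*(w + 2)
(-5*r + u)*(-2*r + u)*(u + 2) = 10*r^2*u + 20*r^2 - 7*r*u^2 - 14*r*u + u^3 + 2*u^2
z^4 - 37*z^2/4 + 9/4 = (z - 3)*(z - 1/2)*(z + 1/2)*(z + 3)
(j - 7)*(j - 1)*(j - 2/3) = j^3 - 26*j^2/3 + 37*j/3 - 14/3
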